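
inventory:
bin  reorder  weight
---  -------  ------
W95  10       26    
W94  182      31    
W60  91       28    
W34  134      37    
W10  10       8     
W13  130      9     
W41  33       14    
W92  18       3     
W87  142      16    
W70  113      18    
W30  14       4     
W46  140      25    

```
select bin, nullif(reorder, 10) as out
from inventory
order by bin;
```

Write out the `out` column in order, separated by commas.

bin=W10: reorder=10 vs 10: equal → NULL
bin=W13: reorder=130 vs 10: differ → 130
bin=W30: reorder=14 vs 10: differ → 14
bin=W34: reorder=134 vs 10: differ → 134
bin=W41: reorder=33 vs 10: differ → 33
bin=W46: reorder=140 vs 10: differ → 140
bin=W60: reorder=91 vs 10: differ → 91
bin=W70: reorder=113 vs 10: differ → 113
bin=W87: reorder=142 vs 10: differ → 142
bin=W92: reorder=18 vs 10: differ → 18
bin=W94: reorder=182 vs 10: differ → 182
bin=W95: reorder=10 vs 10: equal → NULL

NULL, 130, 14, 134, 33, 140, 91, 113, 142, 18, 182, NULL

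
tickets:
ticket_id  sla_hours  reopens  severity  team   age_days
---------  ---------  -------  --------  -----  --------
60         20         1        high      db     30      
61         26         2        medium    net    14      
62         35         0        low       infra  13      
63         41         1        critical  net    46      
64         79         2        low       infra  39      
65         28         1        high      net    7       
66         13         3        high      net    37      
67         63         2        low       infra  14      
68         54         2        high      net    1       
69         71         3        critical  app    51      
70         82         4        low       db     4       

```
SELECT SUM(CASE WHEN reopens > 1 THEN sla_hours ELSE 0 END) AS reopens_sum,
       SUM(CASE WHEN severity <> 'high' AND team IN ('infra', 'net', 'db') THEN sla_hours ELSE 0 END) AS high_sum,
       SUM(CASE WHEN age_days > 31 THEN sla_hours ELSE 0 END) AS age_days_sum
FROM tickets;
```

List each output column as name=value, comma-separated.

[reopens_sum: reopens > 1]
ticket_id=60: ✗
ticket_id=61: ✓ → 26
ticket_id=62: ✗
ticket_id=63: ✗
ticket_id=64: ✓ → 79
ticket_id=65: ✗
ticket_id=66: ✓ → 13
ticket_id=67: ✓ → 63
ticket_id=68: ✓ → 54
ticket_id=69: ✓ → 71
ticket_id=70: ✓ → 82
reopens_sum = 26 + 79 + 13 + 63 + 54 + 71 + 82 = 388
—
[high_sum: severity <> 'high' AND team IN ('infra', 'net', 'db')]
ticket_id=60: ✗
ticket_id=61: ✓ → 26
ticket_id=62: ✓ → 35
ticket_id=63: ✓ → 41
ticket_id=64: ✓ → 79
ticket_id=65: ✗
ticket_id=66: ✗
ticket_id=67: ✓ → 63
ticket_id=68: ✗
ticket_id=69: ✗
ticket_id=70: ✓ → 82
high_sum = 26 + 35 + 41 + 79 + 63 + 82 = 326
—
[age_days_sum: age_days > 31]
ticket_id=60: ✗
ticket_id=61: ✗
ticket_id=62: ✗
ticket_id=63: ✓ → 41
ticket_id=64: ✓ → 79
ticket_id=65: ✗
ticket_id=66: ✓ → 13
ticket_id=67: ✗
ticket_id=68: ✗
ticket_id=69: ✓ → 71
ticket_id=70: ✗
age_days_sum = 41 + 79 + 13 + 71 = 204

reopens_sum=388, high_sum=326, age_days_sum=204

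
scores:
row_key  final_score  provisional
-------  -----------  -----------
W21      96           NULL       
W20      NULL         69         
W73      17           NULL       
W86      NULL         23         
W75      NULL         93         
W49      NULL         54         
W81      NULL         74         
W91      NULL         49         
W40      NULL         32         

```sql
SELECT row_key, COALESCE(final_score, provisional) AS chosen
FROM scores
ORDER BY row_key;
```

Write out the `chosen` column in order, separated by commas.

row_key=W20: final_score=NULL, provisional=69 → 69
row_key=W21: final_score=96 → 96
row_key=W40: final_score=NULL, provisional=32 → 32
row_key=W49: final_score=NULL, provisional=54 → 54
row_key=W73: final_score=17 → 17
row_key=W75: final_score=NULL, provisional=93 → 93
row_key=W81: final_score=NULL, provisional=74 → 74
row_key=W86: final_score=NULL, provisional=23 → 23
row_key=W91: final_score=NULL, provisional=49 → 49

69, 96, 32, 54, 17, 93, 74, 23, 49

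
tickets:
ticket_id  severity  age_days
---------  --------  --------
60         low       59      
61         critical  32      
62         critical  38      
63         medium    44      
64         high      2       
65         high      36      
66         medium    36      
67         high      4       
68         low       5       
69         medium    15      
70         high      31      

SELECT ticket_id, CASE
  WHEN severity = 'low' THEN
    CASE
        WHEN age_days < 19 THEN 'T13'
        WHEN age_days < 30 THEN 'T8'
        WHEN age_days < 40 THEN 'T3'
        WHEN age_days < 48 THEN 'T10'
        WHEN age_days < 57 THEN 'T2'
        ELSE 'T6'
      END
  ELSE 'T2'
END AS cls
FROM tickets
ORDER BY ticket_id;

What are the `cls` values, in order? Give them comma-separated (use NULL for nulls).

T6, T2, T2, T2, T2, T2, T2, T2, T13, T2, T2

ticket_id=60: severity='low' → inner[ELSE] → T6
ticket_id=61: severity='critical' → outer ELSE → T2
ticket_id=62: severity='critical' → outer ELSE → T2
ticket_id=63: severity='medium' → outer ELSE → T2
ticket_id=64: severity='high' → outer ELSE → T2
ticket_id=65: severity='high' → outer ELSE → T2
ticket_id=66: severity='medium' → outer ELSE → T2
ticket_id=67: severity='high' → outer ELSE → T2
ticket_id=68: severity='low' → inner[age_days < 19] → T13
ticket_id=69: severity='medium' → outer ELSE → T2
ticket_id=70: severity='high' → outer ELSE → T2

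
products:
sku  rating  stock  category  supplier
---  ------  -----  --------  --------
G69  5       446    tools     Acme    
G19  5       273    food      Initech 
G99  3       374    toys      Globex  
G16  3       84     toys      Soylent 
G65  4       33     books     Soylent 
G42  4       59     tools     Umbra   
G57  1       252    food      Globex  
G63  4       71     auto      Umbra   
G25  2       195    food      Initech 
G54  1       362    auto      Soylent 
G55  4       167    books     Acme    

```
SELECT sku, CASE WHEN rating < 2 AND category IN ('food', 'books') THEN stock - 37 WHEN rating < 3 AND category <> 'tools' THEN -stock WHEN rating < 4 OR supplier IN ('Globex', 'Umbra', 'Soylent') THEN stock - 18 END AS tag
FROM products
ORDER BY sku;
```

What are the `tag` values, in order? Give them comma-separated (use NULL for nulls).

66, NULL, -195, 41, -362, NULL, 215, 53, 15, NULL, 356

sku=G16: rating < 4 OR supplier IN ('Globex', 'Umbra', 'Soylent') → 66
sku=G19: (no match → NULL) → NULL
sku=G25: rating < 3 AND category <> 'tools' → -195
sku=G42: rating < 4 OR supplier IN ('Globex', 'Umbra', 'Soylent') → 41
sku=G54: rating < 3 AND category <> 'tools' → -362
sku=G55: (no match → NULL) → NULL
sku=G57: rating < 2 AND category IN ('food', 'books') → 215
sku=G63: rating < 4 OR supplier IN ('Globex', 'Umbra', 'Soylent') → 53
sku=G65: rating < 4 OR supplier IN ('Globex', 'Umbra', 'Soylent') → 15
sku=G69: (no match → NULL) → NULL
sku=G99: rating < 4 OR supplier IN ('Globex', 'Umbra', 'Soylent') → 356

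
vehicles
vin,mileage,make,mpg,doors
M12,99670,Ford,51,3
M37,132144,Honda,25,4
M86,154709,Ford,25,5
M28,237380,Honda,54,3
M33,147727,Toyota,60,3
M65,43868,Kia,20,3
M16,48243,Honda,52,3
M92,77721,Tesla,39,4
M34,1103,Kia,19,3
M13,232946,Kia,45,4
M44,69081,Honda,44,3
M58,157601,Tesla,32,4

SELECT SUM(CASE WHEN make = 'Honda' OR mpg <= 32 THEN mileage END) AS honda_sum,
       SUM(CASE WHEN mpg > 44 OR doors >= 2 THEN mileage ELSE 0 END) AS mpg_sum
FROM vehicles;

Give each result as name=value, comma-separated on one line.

honda_sum=844129, mpg_sum=1402193

[honda_sum: make = 'Honda' OR mpg <= 32]
vin=M12: ✗
vin=M37: ✓ → 132144
vin=M86: ✓ → 154709
vin=M28: ✓ → 237380
vin=M33: ✗
vin=M65: ✓ → 43868
vin=M16: ✓ → 48243
vin=M92: ✗
vin=M34: ✓ → 1103
vin=M13: ✗
vin=M44: ✓ → 69081
vin=M58: ✓ → 157601
honda_sum = 132144 + 154709 + 237380 + 43868 + 48243 + 1103 + 69081 + 157601 = 844129
—
[mpg_sum: mpg > 44 OR doors >= 2]
vin=M12: ✓ → 99670
vin=M37: ✓ → 132144
vin=M86: ✓ → 154709
vin=M28: ✓ → 237380
vin=M33: ✓ → 147727
vin=M65: ✓ → 43868
vin=M16: ✓ → 48243
vin=M92: ✓ → 77721
vin=M34: ✓ → 1103
vin=M13: ✓ → 232946
vin=M44: ✓ → 69081
vin=M58: ✓ → 157601
mpg_sum = 99670 + 132144 + 154709 + 237380 + 147727 + 43868 + 48243 + 77721 + 1103 + 232946 + 69081 + 157601 = 1402193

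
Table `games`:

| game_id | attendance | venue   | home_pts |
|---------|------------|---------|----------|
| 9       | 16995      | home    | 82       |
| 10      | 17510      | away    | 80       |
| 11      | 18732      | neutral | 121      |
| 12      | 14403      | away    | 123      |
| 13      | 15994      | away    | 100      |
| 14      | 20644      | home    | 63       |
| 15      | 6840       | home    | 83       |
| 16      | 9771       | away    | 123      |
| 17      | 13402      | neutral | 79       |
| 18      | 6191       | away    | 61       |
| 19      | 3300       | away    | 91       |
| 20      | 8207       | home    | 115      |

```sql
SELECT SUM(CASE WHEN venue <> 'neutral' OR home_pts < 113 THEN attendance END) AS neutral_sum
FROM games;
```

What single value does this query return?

game_id=9: ✓ → 16995
game_id=10: ✓ → 17510
game_id=11: ✗
game_id=12: ✓ → 14403
game_id=13: ✓ → 15994
game_id=14: ✓ → 20644
game_id=15: ✓ → 6840
game_id=16: ✓ → 9771
game_id=17: ✓ → 13402
game_id=18: ✓ → 6191
game_id=19: ✓ → 3300
game_id=20: ✓ → 8207
neutral_sum = 16995 + 17510 + 14403 + 15994 + 20644 + 6840 + 9771 + 13402 + 6191 + 3300 + 8207 = 133257

133257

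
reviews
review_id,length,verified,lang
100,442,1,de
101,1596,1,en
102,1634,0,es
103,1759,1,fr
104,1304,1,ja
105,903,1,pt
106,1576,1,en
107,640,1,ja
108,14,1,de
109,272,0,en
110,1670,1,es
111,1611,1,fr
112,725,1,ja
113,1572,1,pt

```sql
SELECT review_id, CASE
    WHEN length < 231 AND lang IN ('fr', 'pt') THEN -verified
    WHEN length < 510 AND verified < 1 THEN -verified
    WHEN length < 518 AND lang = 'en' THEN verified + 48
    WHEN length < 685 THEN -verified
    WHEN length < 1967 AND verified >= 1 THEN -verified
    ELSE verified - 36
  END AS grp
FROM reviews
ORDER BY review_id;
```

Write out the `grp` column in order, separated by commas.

review_id=100: length < 685 → -1
review_id=101: length < 1967 AND verified >= 1 → -1
review_id=102: ELSE → -36
review_id=103: length < 1967 AND verified >= 1 → -1
review_id=104: length < 1967 AND verified >= 1 → -1
review_id=105: length < 1967 AND verified >= 1 → -1
review_id=106: length < 1967 AND verified >= 1 → -1
review_id=107: length < 685 → -1
review_id=108: length < 685 → -1
review_id=109: length < 510 AND verified < 1 → 0
review_id=110: length < 1967 AND verified >= 1 → -1
review_id=111: length < 1967 AND verified >= 1 → -1
review_id=112: length < 1967 AND verified >= 1 → -1
review_id=113: length < 1967 AND verified >= 1 → -1

-1, -1, -36, -1, -1, -1, -1, -1, -1, 0, -1, -1, -1, -1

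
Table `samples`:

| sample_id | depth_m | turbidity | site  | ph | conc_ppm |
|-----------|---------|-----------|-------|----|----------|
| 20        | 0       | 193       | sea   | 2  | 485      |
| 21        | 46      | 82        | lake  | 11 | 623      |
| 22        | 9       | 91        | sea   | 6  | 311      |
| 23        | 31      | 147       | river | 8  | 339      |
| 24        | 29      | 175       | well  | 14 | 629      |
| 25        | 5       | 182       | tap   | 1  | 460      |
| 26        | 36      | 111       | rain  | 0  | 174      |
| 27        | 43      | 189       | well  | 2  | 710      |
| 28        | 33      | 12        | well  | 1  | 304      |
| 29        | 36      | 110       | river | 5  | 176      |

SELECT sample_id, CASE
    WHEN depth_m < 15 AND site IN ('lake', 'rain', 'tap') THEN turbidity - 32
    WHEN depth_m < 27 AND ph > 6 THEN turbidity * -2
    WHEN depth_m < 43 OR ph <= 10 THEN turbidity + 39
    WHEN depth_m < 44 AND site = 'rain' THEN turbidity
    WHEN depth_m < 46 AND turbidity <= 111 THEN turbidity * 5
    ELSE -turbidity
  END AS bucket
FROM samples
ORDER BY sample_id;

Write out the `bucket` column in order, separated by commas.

sample_id=20: depth_m < 43 OR ph <= 10 → 232
sample_id=21: ELSE → -82
sample_id=22: depth_m < 43 OR ph <= 10 → 130
sample_id=23: depth_m < 43 OR ph <= 10 → 186
sample_id=24: depth_m < 43 OR ph <= 10 → 214
sample_id=25: depth_m < 15 AND site IN ('lake', 'rain', 'tap') → 150
sample_id=26: depth_m < 43 OR ph <= 10 → 150
sample_id=27: depth_m < 43 OR ph <= 10 → 228
sample_id=28: depth_m < 43 OR ph <= 10 → 51
sample_id=29: depth_m < 43 OR ph <= 10 → 149

232, -82, 130, 186, 214, 150, 150, 228, 51, 149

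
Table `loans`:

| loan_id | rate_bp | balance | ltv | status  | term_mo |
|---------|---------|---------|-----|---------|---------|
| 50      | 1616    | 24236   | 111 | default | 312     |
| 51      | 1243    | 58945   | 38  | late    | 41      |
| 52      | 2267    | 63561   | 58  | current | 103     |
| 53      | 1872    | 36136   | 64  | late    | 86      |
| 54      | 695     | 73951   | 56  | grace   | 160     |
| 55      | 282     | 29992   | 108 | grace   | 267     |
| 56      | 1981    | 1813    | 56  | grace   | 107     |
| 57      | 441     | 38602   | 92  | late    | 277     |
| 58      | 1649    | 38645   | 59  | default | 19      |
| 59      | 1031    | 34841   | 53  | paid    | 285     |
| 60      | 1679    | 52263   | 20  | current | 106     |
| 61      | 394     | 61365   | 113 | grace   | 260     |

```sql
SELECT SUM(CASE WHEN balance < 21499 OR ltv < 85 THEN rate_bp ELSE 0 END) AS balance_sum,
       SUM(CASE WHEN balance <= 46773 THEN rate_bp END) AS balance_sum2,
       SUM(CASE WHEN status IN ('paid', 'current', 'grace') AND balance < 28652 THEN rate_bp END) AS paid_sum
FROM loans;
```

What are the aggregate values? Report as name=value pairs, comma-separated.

[balance_sum: balance < 21499 OR ltv < 85]
loan_id=50: ✗
loan_id=51: ✓ → 1243
loan_id=52: ✓ → 2267
loan_id=53: ✓ → 1872
loan_id=54: ✓ → 695
loan_id=55: ✗
loan_id=56: ✓ → 1981
loan_id=57: ✗
loan_id=58: ✓ → 1649
loan_id=59: ✓ → 1031
loan_id=60: ✓ → 1679
loan_id=61: ✗
balance_sum = 1243 + 2267 + 1872 + 695 + 1981 + 1649 + 1031 + 1679 = 12417
—
[balance_sum2: balance <= 46773]
loan_id=50: ✓ → 1616
loan_id=51: ✗
loan_id=52: ✗
loan_id=53: ✓ → 1872
loan_id=54: ✗
loan_id=55: ✓ → 282
loan_id=56: ✓ → 1981
loan_id=57: ✓ → 441
loan_id=58: ✓ → 1649
loan_id=59: ✓ → 1031
loan_id=60: ✗
loan_id=61: ✗
balance_sum2 = 1616 + 1872 + 282 + 1981 + 441 + 1649 + 1031 = 8872
—
[paid_sum: status IN ('paid', 'current', 'grace') AND balance < 28652]
loan_id=50: ✗
loan_id=51: ✗
loan_id=52: ✗
loan_id=53: ✗
loan_id=54: ✗
loan_id=55: ✗
loan_id=56: ✓ → 1981
loan_id=57: ✗
loan_id=58: ✗
loan_id=59: ✗
loan_id=60: ✗
loan_id=61: ✗
paid_sum = 1981

balance_sum=12417, balance_sum2=8872, paid_sum=1981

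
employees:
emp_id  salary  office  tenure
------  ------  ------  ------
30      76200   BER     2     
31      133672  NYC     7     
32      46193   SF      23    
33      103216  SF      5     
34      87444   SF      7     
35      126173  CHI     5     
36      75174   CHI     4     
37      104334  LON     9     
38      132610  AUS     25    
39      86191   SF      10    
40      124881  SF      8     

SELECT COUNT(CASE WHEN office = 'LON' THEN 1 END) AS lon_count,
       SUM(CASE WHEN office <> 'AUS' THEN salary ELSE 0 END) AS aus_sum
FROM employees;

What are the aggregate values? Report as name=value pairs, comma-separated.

[lon_count: office = 'LON']
emp_id=30: ✗
emp_id=31: ✗
emp_id=32: ✗
emp_id=33: ✗
emp_id=34: ✗
emp_id=35: ✗
emp_id=36: ✗
emp_id=37: ✓ → 1
emp_id=38: ✗
emp_id=39: ✗
emp_id=40: ✗
lon_count = COUNT(1) = 1
—
[aus_sum: office <> 'AUS']
emp_id=30: ✓ → 76200
emp_id=31: ✓ → 133672
emp_id=32: ✓ → 46193
emp_id=33: ✓ → 103216
emp_id=34: ✓ → 87444
emp_id=35: ✓ → 126173
emp_id=36: ✓ → 75174
emp_id=37: ✓ → 104334
emp_id=38: ✗
emp_id=39: ✓ → 86191
emp_id=40: ✓ → 124881
aus_sum = 76200 + 133672 + 46193 + 103216 + 87444 + 126173 + 75174 + 104334 + 86191 + 124881 = 963478

lon_count=1, aus_sum=963478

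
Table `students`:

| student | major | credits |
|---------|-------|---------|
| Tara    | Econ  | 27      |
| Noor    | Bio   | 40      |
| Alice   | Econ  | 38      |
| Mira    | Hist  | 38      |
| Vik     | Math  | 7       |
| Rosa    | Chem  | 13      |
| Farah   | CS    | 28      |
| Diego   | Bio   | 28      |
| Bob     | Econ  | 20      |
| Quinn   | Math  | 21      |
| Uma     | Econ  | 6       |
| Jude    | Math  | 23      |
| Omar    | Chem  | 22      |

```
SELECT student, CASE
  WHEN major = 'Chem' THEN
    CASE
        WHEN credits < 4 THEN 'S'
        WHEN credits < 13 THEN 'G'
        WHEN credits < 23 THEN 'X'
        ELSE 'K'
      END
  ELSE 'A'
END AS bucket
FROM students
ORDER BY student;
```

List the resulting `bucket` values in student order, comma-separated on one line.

student=Alice: major='Econ' → outer ELSE → A
student=Bob: major='Econ' → outer ELSE → A
student=Diego: major='Bio' → outer ELSE → A
student=Farah: major='CS' → outer ELSE → A
student=Jude: major='Math' → outer ELSE → A
student=Mira: major='Hist' → outer ELSE → A
student=Noor: major='Bio' → outer ELSE → A
student=Omar: major='Chem' → inner[credits < 23] → X
student=Quinn: major='Math' → outer ELSE → A
student=Rosa: major='Chem' → inner[credits < 23] → X
student=Tara: major='Econ' → outer ELSE → A
student=Uma: major='Econ' → outer ELSE → A
student=Vik: major='Math' → outer ELSE → A

A, A, A, A, A, A, A, X, A, X, A, A, A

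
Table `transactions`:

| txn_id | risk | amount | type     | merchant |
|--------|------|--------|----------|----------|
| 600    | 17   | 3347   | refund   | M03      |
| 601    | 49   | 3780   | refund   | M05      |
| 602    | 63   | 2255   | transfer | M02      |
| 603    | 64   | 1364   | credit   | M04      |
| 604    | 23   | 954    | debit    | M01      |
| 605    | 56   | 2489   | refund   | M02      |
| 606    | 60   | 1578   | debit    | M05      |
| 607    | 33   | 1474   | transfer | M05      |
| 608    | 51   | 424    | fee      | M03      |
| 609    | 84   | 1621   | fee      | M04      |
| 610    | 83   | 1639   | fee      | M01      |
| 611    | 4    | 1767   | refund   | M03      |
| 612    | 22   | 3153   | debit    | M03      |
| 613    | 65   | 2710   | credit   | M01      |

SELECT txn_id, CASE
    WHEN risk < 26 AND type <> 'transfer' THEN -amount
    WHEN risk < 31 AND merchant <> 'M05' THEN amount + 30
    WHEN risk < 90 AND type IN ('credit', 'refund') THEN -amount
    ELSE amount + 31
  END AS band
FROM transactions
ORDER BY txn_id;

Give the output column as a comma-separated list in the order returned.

-3347, -3780, 2286, -1364, -954, -2489, 1609, 1505, 455, 1652, 1670, -1767, -3153, -2710

txn_id=600: risk < 26 AND type <> 'transfer' → -3347
txn_id=601: risk < 90 AND type IN ('credit', 'refund') → -3780
txn_id=602: ELSE → 2286
txn_id=603: risk < 90 AND type IN ('credit', 'refund') → -1364
txn_id=604: risk < 26 AND type <> 'transfer' → -954
txn_id=605: risk < 90 AND type IN ('credit', 'refund') → -2489
txn_id=606: ELSE → 1609
txn_id=607: ELSE → 1505
txn_id=608: ELSE → 455
txn_id=609: ELSE → 1652
txn_id=610: ELSE → 1670
txn_id=611: risk < 26 AND type <> 'transfer' → -1767
txn_id=612: risk < 26 AND type <> 'transfer' → -3153
txn_id=613: risk < 90 AND type IN ('credit', 'refund') → -2710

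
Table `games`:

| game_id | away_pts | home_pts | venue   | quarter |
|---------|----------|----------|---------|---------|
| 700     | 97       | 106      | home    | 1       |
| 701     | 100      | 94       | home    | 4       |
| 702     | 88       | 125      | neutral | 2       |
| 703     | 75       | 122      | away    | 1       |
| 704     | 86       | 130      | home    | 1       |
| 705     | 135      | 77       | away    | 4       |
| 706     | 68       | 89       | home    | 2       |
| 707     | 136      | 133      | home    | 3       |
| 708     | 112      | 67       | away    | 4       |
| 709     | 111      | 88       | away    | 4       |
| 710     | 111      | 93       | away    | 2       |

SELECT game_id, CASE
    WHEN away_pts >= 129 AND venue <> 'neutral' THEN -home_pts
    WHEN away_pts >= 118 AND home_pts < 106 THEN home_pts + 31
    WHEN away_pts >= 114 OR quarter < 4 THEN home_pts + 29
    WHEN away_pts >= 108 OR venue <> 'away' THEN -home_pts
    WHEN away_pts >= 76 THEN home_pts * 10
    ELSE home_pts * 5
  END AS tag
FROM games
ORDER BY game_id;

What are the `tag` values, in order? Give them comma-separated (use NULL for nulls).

135, -94, 154, 151, 159, -77, 118, -133, -67, -88, 122

game_id=700: away_pts >= 114 OR quarter < 4 → 135
game_id=701: away_pts >= 108 OR venue <> 'away' → -94
game_id=702: away_pts >= 114 OR quarter < 4 → 154
game_id=703: away_pts >= 114 OR quarter < 4 → 151
game_id=704: away_pts >= 114 OR quarter < 4 → 159
game_id=705: away_pts >= 129 AND venue <> 'neutral' → -77
game_id=706: away_pts >= 114 OR quarter < 4 → 118
game_id=707: away_pts >= 129 AND venue <> 'neutral' → -133
game_id=708: away_pts >= 108 OR venue <> 'away' → -67
game_id=709: away_pts >= 108 OR venue <> 'away' → -88
game_id=710: away_pts >= 114 OR quarter < 4 → 122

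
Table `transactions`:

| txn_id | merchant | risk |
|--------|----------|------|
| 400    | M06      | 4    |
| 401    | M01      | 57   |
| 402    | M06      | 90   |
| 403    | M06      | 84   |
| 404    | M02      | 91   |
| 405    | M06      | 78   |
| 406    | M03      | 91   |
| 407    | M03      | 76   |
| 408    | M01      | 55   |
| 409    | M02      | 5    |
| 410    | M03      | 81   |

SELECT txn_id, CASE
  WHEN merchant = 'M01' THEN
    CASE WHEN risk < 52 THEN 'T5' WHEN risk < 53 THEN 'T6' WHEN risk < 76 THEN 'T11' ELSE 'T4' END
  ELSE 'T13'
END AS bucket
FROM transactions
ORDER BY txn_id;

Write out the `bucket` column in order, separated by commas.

T13, T11, T13, T13, T13, T13, T13, T13, T11, T13, T13

txn_id=400: merchant='M06' → outer ELSE → T13
txn_id=401: merchant='M01' → inner[risk < 76] → T11
txn_id=402: merchant='M06' → outer ELSE → T13
txn_id=403: merchant='M06' → outer ELSE → T13
txn_id=404: merchant='M02' → outer ELSE → T13
txn_id=405: merchant='M06' → outer ELSE → T13
txn_id=406: merchant='M03' → outer ELSE → T13
txn_id=407: merchant='M03' → outer ELSE → T13
txn_id=408: merchant='M01' → inner[risk < 76] → T11
txn_id=409: merchant='M02' → outer ELSE → T13
txn_id=410: merchant='M03' → outer ELSE → T13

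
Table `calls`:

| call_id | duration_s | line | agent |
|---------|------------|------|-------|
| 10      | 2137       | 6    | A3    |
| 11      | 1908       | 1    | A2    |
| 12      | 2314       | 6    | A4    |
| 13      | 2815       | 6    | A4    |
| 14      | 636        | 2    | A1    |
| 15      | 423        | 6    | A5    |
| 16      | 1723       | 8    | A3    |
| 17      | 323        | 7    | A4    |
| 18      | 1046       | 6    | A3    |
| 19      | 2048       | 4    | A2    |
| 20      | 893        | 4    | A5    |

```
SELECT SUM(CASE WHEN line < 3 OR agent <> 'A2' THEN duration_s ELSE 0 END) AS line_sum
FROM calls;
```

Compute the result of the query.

call_id=10: ✓ → 2137
call_id=11: ✓ → 1908
call_id=12: ✓ → 2314
call_id=13: ✓ → 2815
call_id=14: ✓ → 636
call_id=15: ✓ → 423
call_id=16: ✓ → 1723
call_id=17: ✓ → 323
call_id=18: ✓ → 1046
call_id=19: ✗
call_id=20: ✓ → 893
line_sum = 2137 + 1908 + 2314 + 2815 + 636 + 423 + 1723 + 323 + 1046 + 893 = 14218

14218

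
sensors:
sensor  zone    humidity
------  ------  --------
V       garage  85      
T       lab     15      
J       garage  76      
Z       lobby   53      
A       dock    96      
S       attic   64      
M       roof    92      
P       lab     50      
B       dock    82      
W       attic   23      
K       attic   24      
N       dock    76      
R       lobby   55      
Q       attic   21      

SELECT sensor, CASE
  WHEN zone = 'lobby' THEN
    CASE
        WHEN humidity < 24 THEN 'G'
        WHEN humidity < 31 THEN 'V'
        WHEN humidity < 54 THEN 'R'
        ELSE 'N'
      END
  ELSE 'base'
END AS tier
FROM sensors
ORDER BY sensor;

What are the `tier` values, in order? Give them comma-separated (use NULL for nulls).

sensor=A: zone='dock' → outer ELSE → base
sensor=B: zone='dock' → outer ELSE → base
sensor=J: zone='garage' → outer ELSE → base
sensor=K: zone='attic' → outer ELSE → base
sensor=M: zone='roof' → outer ELSE → base
sensor=N: zone='dock' → outer ELSE → base
sensor=P: zone='lab' → outer ELSE → base
sensor=Q: zone='attic' → outer ELSE → base
sensor=R: zone='lobby' → inner[ELSE] → N
sensor=S: zone='attic' → outer ELSE → base
sensor=T: zone='lab' → outer ELSE → base
sensor=V: zone='garage' → outer ELSE → base
sensor=W: zone='attic' → outer ELSE → base
sensor=Z: zone='lobby' → inner[humidity < 54] → R

base, base, base, base, base, base, base, base, N, base, base, base, base, R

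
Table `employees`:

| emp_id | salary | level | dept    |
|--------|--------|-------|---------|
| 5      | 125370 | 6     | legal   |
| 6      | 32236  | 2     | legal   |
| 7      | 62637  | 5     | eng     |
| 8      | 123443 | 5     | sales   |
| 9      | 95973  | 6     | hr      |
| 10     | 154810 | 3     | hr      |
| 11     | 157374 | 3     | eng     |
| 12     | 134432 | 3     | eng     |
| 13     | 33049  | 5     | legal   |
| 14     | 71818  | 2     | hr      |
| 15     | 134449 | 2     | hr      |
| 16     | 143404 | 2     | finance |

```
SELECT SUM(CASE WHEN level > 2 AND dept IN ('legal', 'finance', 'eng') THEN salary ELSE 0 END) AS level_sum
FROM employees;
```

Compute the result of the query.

emp_id=5: ✓ → 125370
emp_id=6: ✗
emp_id=7: ✓ → 62637
emp_id=8: ✗
emp_id=9: ✗
emp_id=10: ✗
emp_id=11: ✓ → 157374
emp_id=12: ✓ → 134432
emp_id=13: ✓ → 33049
emp_id=14: ✗
emp_id=15: ✗
emp_id=16: ✗
level_sum = 125370 + 62637 + 157374 + 134432 + 33049 = 512862

512862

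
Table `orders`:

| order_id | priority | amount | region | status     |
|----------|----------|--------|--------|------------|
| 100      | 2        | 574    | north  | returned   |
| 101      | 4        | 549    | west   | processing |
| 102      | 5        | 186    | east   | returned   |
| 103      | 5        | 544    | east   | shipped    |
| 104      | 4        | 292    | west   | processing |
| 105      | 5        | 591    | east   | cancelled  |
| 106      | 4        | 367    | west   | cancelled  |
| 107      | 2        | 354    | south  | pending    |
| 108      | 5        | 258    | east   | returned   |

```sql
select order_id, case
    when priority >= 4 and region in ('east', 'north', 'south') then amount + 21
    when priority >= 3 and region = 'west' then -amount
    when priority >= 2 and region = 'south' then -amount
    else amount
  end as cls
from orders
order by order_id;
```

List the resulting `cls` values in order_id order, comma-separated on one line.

574, -549, 207, 565, -292, 612, -367, -354, 279

order_id=100: ELSE → 574
order_id=101: priority >= 3 and region = 'west' → -549
order_id=102: priority >= 4 and region in ('east', 'north', 'south') → 207
order_id=103: priority >= 4 and region in ('east', 'north', 'south') → 565
order_id=104: priority >= 3 and region = 'west' → -292
order_id=105: priority >= 4 and region in ('east', 'north', 'south') → 612
order_id=106: priority >= 3 and region = 'west' → -367
order_id=107: priority >= 2 and region = 'south' → -354
order_id=108: priority >= 4 and region in ('east', 'north', 'south') → 279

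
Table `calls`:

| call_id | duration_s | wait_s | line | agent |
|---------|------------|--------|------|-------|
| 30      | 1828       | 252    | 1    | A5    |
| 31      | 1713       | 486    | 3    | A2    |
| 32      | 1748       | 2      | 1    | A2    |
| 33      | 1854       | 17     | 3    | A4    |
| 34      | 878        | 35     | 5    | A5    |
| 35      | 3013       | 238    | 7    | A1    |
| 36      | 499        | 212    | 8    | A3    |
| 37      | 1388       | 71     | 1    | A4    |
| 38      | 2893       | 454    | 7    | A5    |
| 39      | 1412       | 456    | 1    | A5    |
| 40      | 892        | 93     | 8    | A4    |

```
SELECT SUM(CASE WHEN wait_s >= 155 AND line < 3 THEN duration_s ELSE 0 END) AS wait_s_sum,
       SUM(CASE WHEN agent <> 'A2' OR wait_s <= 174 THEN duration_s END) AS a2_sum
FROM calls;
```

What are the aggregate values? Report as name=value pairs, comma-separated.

wait_s_sum=3240, a2_sum=16405

[wait_s_sum: wait_s >= 155 AND line < 3]
call_id=30: ✓ → 1828
call_id=31: ✗
call_id=32: ✗
call_id=33: ✗
call_id=34: ✗
call_id=35: ✗
call_id=36: ✗
call_id=37: ✗
call_id=38: ✗
call_id=39: ✓ → 1412
call_id=40: ✗
wait_s_sum = 1828 + 1412 = 3240
—
[a2_sum: agent <> 'A2' OR wait_s <= 174]
call_id=30: ✓ → 1828
call_id=31: ✗
call_id=32: ✓ → 1748
call_id=33: ✓ → 1854
call_id=34: ✓ → 878
call_id=35: ✓ → 3013
call_id=36: ✓ → 499
call_id=37: ✓ → 1388
call_id=38: ✓ → 2893
call_id=39: ✓ → 1412
call_id=40: ✓ → 892
a2_sum = 1828 + 1748 + 1854 + 878 + 3013 + 499 + 1388 + 2893 + 1412 + 892 = 16405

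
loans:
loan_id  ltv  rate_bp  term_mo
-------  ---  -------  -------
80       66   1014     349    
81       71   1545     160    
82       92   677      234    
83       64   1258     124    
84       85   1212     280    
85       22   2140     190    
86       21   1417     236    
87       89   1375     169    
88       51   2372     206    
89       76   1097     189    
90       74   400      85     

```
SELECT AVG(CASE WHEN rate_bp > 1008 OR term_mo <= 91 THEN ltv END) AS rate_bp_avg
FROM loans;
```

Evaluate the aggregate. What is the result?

61.9

loan_id=80: ✓ → 66
loan_id=81: ✓ → 71
loan_id=82: ✗
loan_id=83: ✓ → 64
loan_id=84: ✓ → 85
loan_id=85: ✓ → 22
loan_id=86: ✓ → 21
loan_id=87: ✓ → 89
loan_id=88: ✓ → 51
loan_id=89: ✓ → 76
loan_id=90: ✓ → 74
rate_bp_avg = (66 + 71 + 64 + 85 + 22 + 21 + 89 + 51 + 76 + 74) / 10 = 61.9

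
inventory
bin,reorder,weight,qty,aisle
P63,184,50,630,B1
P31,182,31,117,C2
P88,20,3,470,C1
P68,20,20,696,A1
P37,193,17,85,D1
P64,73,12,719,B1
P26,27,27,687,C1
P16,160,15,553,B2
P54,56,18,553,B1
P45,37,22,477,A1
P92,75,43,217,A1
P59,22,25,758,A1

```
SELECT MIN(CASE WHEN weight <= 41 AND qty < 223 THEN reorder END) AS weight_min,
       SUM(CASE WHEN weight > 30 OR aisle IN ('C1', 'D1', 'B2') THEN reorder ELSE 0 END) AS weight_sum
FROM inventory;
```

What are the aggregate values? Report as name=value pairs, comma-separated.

weight_min=182, weight_sum=841

[weight_min: weight <= 41 AND qty < 223]
bin=P63: ✗
bin=P31: ✓ → 182
bin=P88: ✗
bin=P68: ✗
bin=P37: ✓ → 193
bin=P64: ✗
bin=P26: ✗
bin=P16: ✗
bin=P54: ✗
bin=P45: ✗
bin=P92: ✗
bin=P59: ✗
weight_min = MIN(182, 193) = 182
—
[weight_sum: weight > 30 OR aisle IN ('C1', 'D1', 'B2')]
bin=P63: ✓ → 184
bin=P31: ✓ → 182
bin=P88: ✓ → 20
bin=P68: ✗
bin=P37: ✓ → 193
bin=P64: ✗
bin=P26: ✓ → 27
bin=P16: ✓ → 160
bin=P54: ✗
bin=P45: ✗
bin=P92: ✓ → 75
bin=P59: ✗
weight_sum = 184 + 182 + 20 + 193 + 27 + 160 + 75 = 841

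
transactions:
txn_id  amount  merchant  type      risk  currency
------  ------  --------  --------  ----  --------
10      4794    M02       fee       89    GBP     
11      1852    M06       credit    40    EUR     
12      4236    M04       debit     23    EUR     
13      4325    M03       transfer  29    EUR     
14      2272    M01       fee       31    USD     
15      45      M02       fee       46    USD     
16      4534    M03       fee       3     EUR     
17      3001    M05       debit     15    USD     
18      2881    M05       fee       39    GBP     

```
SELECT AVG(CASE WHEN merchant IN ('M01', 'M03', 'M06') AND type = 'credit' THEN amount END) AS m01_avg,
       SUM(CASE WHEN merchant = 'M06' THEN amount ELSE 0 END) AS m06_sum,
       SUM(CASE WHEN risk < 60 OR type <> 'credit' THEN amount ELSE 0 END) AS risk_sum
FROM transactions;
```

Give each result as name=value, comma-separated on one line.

[m01_avg: merchant IN ('M01', 'M03', 'M06') AND type = 'credit']
txn_id=10: ✗
txn_id=11: ✓ → 1852
txn_id=12: ✗
txn_id=13: ✗
txn_id=14: ✗
txn_id=15: ✗
txn_id=16: ✗
txn_id=17: ✗
txn_id=18: ✗
m01_avg = 1852
—
[m06_sum: merchant = 'M06']
txn_id=10: ✗
txn_id=11: ✓ → 1852
txn_id=12: ✗
txn_id=13: ✗
txn_id=14: ✗
txn_id=15: ✗
txn_id=16: ✗
txn_id=17: ✗
txn_id=18: ✗
m06_sum = 1852
—
[risk_sum: risk < 60 OR type <> 'credit']
txn_id=10: ✓ → 4794
txn_id=11: ✓ → 1852
txn_id=12: ✓ → 4236
txn_id=13: ✓ → 4325
txn_id=14: ✓ → 2272
txn_id=15: ✓ → 45
txn_id=16: ✓ → 4534
txn_id=17: ✓ → 3001
txn_id=18: ✓ → 2881
risk_sum = 4794 + 1852 + 4236 + 4325 + 2272 + 45 + 4534 + 3001 + 2881 = 27940

m01_avg=1852, m06_sum=1852, risk_sum=27940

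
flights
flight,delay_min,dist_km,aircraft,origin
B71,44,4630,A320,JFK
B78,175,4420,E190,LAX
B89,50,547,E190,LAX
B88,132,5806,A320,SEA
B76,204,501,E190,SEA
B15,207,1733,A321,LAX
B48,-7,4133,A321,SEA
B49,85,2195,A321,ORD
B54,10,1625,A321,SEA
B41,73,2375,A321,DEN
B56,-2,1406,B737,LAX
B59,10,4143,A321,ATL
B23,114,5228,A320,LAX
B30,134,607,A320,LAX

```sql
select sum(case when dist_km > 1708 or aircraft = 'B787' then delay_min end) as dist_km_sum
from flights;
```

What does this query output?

flight=B71: ✓ → 44
flight=B78: ✓ → 175
flight=B89: ✗
flight=B88: ✓ → 132
flight=B76: ✗
flight=B15: ✓ → 207
flight=B48: ✓ → -7
flight=B49: ✓ → 85
flight=B54: ✗
flight=B41: ✓ → 73
flight=B56: ✗
flight=B59: ✓ → 10
flight=B23: ✓ → 114
flight=B30: ✗
dist_km_sum = 44 + 175 + 132 + 207 + -7 + 85 + 73 + 10 + 114 = 833

833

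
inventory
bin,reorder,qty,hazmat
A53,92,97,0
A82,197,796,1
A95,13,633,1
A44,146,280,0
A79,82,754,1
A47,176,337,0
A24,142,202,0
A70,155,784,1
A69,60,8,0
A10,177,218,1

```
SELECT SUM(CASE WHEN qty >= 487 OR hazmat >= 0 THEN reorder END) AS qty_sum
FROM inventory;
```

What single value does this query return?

bin=A53: ✓ → 92
bin=A82: ✓ → 197
bin=A95: ✓ → 13
bin=A44: ✓ → 146
bin=A79: ✓ → 82
bin=A47: ✓ → 176
bin=A24: ✓ → 142
bin=A70: ✓ → 155
bin=A69: ✓ → 60
bin=A10: ✓ → 177
qty_sum = 92 + 197 + 13 + 146 + 82 + 176 + 142 + 155 + 60 + 177 = 1240

1240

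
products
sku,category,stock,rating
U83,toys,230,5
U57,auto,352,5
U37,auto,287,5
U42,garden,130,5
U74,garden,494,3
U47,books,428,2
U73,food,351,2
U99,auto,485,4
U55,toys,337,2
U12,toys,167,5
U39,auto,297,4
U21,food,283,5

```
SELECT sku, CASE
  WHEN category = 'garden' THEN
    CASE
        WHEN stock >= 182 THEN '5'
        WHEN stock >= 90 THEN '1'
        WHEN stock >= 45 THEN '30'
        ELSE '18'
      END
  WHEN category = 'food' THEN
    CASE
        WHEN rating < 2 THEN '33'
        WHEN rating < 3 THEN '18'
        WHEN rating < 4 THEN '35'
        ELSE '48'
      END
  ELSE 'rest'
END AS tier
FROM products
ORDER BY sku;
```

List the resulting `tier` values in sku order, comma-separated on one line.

sku=U12: category='toys' → outer ELSE → rest
sku=U21: category='food' → inner[ELSE] → 48
sku=U37: category='auto' → outer ELSE → rest
sku=U39: category='auto' → outer ELSE → rest
sku=U42: category='garden' → inner[stock >= 90] → 1
sku=U47: category='books' → outer ELSE → rest
sku=U55: category='toys' → outer ELSE → rest
sku=U57: category='auto' → outer ELSE → rest
sku=U73: category='food' → inner[rating < 3] → 18
sku=U74: category='garden' → inner[stock >= 182] → 5
sku=U83: category='toys' → outer ELSE → rest
sku=U99: category='auto' → outer ELSE → rest

rest, 48, rest, rest, 1, rest, rest, rest, 18, 5, rest, rest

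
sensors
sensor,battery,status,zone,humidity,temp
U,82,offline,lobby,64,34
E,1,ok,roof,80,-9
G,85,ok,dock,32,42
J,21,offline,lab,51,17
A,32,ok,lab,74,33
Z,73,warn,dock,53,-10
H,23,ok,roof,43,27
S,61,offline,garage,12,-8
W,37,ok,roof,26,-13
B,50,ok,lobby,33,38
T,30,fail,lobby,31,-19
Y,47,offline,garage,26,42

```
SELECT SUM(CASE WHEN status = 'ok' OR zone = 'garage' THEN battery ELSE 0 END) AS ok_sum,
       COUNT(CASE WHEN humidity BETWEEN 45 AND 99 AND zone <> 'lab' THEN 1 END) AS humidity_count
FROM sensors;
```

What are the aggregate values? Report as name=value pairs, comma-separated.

[ok_sum: status = 'ok' OR zone = 'garage']
sensor=U: ✗
sensor=E: ✓ → 1
sensor=G: ✓ → 85
sensor=J: ✗
sensor=A: ✓ → 32
sensor=Z: ✗
sensor=H: ✓ → 23
sensor=S: ✓ → 61
sensor=W: ✓ → 37
sensor=B: ✓ → 50
sensor=T: ✗
sensor=Y: ✓ → 47
ok_sum = 1 + 85 + 32 + 23 + 61 + 37 + 50 + 47 = 336
—
[humidity_count: humidity BETWEEN 45 AND 99 AND zone <> 'lab']
sensor=U: ✓ → 1
sensor=E: ✓ → 1
sensor=G: ✗
sensor=J: ✗
sensor=A: ✗
sensor=Z: ✓ → 1
sensor=H: ✗
sensor=S: ✗
sensor=W: ✗
sensor=B: ✗
sensor=T: ✗
sensor=Y: ✗
humidity_count = COUNT(1, 1, 1) = 3

ok_sum=336, humidity_count=3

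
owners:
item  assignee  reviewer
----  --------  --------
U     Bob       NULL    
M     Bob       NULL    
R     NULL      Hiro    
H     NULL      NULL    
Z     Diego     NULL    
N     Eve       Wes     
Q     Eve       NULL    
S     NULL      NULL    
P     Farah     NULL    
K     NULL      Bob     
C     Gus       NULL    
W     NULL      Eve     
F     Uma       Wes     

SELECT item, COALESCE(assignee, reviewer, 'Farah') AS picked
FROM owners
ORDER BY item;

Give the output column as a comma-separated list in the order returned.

item=C: assignee=Gus → Gus
item=F: assignee=Uma → Uma
item=H: assignee=NULL, reviewer=NULL, → literal Farah → Farah
item=K: assignee=NULL, reviewer=Bob → Bob
item=M: assignee=Bob → Bob
item=N: assignee=Eve → Eve
item=P: assignee=Farah → Farah
item=Q: assignee=Eve → Eve
item=R: assignee=NULL, reviewer=Hiro → Hiro
item=S: assignee=NULL, reviewer=NULL, → literal Farah → Farah
item=U: assignee=Bob → Bob
item=W: assignee=NULL, reviewer=Eve → Eve
item=Z: assignee=Diego → Diego

Gus, Uma, Farah, Bob, Bob, Eve, Farah, Eve, Hiro, Farah, Bob, Eve, Diego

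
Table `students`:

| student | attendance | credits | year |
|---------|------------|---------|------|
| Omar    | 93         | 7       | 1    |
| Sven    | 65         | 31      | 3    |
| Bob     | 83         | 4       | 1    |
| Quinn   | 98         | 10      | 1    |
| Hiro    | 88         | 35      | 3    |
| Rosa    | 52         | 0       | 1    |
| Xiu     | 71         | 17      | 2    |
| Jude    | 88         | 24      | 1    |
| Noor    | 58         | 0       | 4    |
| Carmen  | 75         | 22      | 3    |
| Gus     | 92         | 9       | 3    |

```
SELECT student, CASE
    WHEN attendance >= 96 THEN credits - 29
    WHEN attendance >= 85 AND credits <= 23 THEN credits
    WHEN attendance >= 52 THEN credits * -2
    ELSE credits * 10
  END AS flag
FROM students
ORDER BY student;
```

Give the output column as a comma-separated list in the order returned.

-8, -44, 9, -70, -48, 0, 7, -19, 0, -62, -34

student=Bob: attendance >= 52 → -8
student=Carmen: attendance >= 52 → -44
student=Gus: attendance >= 85 AND credits <= 23 → 9
student=Hiro: attendance >= 52 → -70
student=Jude: attendance >= 52 → -48
student=Noor: attendance >= 52 → 0
student=Omar: attendance >= 85 AND credits <= 23 → 7
student=Quinn: attendance >= 96 → -19
student=Rosa: attendance >= 52 → 0
student=Sven: attendance >= 52 → -62
student=Xiu: attendance >= 52 → -34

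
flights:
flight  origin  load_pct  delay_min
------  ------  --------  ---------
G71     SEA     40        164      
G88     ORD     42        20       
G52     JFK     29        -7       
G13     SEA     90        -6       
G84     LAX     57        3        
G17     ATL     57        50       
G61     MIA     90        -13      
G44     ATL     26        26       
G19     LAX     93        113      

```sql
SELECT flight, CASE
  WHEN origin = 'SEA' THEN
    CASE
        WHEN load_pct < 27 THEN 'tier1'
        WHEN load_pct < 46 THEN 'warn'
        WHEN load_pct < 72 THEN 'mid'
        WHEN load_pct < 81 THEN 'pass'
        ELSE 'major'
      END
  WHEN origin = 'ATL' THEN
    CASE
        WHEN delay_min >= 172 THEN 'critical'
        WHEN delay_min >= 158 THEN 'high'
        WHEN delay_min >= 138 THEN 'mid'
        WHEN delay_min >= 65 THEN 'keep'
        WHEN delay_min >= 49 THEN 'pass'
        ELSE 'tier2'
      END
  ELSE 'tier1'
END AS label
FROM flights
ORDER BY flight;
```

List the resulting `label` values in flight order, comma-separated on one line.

flight=G13: origin='SEA' → inner[ELSE] → major
flight=G17: origin='ATL' → inner[delay_min >= 49] → pass
flight=G19: origin='LAX' → outer ELSE → tier1
flight=G44: origin='ATL' → inner[ELSE] → tier2
flight=G52: origin='JFK' → outer ELSE → tier1
flight=G61: origin='MIA' → outer ELSE → tier1
flight=G71: origin='SEA' → inner[load_pct < 46] → warn
flight=G84: origin='LAX' → outer ELSE → tier1
flight=G88: origin='ORD' → outer ELSE → tier1

major, pass, tier1, tier2, tier1, tier1, warn, tier1, tier1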